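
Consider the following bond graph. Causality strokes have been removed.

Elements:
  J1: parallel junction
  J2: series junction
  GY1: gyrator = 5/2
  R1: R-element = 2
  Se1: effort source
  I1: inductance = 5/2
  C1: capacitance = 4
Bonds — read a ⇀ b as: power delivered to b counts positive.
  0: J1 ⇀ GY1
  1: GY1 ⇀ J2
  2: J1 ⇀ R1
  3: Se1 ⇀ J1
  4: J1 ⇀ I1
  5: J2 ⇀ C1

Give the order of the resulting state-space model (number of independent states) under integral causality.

b3 stroke→J1  (source Se1 imposes e)
b0 stroke→GY1  (0-jn J1 has e-setter on 3)
b2 stroke→R1  (common-e at J1 fixed by 3)
b4 stroke→I1  (common-e at J1 fixed by 3)
b1 stroke→GY1  (GY GY1: same side as bond 0)
b5 stroke→J2  (J2: bond 1 brought flow, rest push out)

2  (C1, I1 all integral)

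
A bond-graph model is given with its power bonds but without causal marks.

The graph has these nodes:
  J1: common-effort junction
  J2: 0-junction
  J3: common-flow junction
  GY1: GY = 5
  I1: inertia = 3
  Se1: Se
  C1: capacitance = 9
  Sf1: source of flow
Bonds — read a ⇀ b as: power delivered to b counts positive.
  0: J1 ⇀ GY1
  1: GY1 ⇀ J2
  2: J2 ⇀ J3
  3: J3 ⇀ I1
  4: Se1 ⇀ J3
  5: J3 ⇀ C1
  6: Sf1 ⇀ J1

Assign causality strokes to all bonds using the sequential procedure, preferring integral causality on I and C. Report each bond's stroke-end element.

#4 |J3  (Se1 (Se) sets effort on bond)
#6 |Sf1  (Sf1 fixes flow; stroke at Sf1)
#0 |J1  (only one effort-in slot at J1)
#1 |J2  (GY1 both-in/both-out from 0)
#2 |J3  (J2 effort already set via bond 1)
#3 |I1  (I1: I, integral causality)
#5 |J3  (J3: bond 3 brought flow, rest push out)

#0 stroke→J1
#1 stroke→J2
#2 stroke→J3
#3 stroke→I1
#4 stroke→J3
#5 stroke→J3
#6 stroke→Sf1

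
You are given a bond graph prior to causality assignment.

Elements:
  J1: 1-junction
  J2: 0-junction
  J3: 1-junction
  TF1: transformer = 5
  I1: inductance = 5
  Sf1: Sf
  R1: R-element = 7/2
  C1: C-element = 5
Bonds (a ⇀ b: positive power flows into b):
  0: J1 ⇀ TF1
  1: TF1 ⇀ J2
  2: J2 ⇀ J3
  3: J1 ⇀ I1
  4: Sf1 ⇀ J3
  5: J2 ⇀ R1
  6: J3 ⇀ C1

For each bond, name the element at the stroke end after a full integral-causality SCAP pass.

b4 |Sf1  (Sf1 (Sf) sets flow on bond)
b2 |J3  (1-jn J3 has f-setter on 4)
b6 |J3  (J3 flow already set via bond 4)
b3 |I1  (I1 integral (f out))
b0 |J1  (J1: bond 3 brought flow, rest push out)
b1 |TF1  (TF1 one-in-one-out from 0)
b5 |J2  (closing 0-jn rule on J2)

β0 →J1
β1 →TF1
β2 →J3
β3 →I1
β4 →Sf1
β5 →J2
β6 →J3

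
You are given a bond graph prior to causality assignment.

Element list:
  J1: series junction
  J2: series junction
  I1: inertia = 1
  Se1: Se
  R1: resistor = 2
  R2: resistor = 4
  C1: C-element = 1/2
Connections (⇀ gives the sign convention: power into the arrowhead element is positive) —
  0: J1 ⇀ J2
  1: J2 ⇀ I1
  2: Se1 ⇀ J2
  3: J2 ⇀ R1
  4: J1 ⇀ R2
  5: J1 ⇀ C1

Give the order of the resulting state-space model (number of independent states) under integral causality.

bond 2 →J2  (source Se1 imposes e)
bond 1 →I1  (I1 integral (f out))
bond 0 →J2  (common-f at J2 fixed by 1)
bond 3 →J2  (1-jn J2 has f-setter on 1)
bond 4 →J1  (common-f at J1 fixed by 0)
bond 5 →J1  (common-f at J1 fixed by 0)

2  (C1, I1 all integral)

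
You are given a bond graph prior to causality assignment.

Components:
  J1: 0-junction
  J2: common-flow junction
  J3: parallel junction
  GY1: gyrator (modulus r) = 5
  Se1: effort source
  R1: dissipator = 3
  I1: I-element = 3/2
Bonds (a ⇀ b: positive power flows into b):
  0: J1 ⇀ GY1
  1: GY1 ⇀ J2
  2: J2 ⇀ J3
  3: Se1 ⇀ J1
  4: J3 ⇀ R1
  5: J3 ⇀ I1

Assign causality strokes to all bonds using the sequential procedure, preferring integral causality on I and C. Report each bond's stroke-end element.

#0 stroke→GY1
#1 stroke→GY1
#2 stroke→J2
#3 stroke→J1
#4 stroke→J3
#5 stroke→I1

β3 stroke at J1  (Se1: effort source, stroke at far end)
β0 stroke at GY1  (J1: bond 3 brought effort, rest push out)
β1 stroke at GY1  (GY1: gyrator matches bond 0)
β2 stroke at J2  (J2: bond 1 brought flow, rest push out)
β5 stroke at I1  (prefer integral on I1)
β4 stroke at J3  (closing 0-jn rule on J3)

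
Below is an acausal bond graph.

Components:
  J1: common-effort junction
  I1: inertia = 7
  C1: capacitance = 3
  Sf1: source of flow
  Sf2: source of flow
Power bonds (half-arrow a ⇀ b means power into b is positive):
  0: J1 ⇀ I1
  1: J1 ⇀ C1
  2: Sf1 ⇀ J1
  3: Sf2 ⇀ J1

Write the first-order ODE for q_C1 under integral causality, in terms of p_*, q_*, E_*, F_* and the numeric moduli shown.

bond 2 stroke→Sf1  (Sf1: flow source, stroke at near end)
bond 3 stroke→Sf2  (Sf2 (Sf) sets flow on bond)
bond 0 stroke→I1  (I1 outputs flow p/I1)
bond 1 stroke→J1  (J1: last free bond brings effort in)

dq_C1/dt = F_Sf1 + F_Sf2 - p_I1/7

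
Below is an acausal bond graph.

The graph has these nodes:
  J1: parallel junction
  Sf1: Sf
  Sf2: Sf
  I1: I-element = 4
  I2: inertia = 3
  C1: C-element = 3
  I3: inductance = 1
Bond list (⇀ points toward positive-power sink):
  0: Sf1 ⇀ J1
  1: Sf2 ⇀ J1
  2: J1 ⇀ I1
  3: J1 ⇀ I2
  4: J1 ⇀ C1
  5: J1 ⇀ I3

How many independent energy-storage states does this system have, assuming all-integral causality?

4  (C1, I1, I2, I3 all integral)

β0 |Sf1  (Sf1 fixes flow; stroke at Sf1)
β1 |Sf2  (Sf2 fixes flow; stroke at Sf2)
β2 |I1  (I1 outputs flow p/I1)
β3 |I2  (prefer integral on I2)
β4 |J1  (C1 integral (e out))
β5 |I3  (J1: bond 4 brought effort, rest push out)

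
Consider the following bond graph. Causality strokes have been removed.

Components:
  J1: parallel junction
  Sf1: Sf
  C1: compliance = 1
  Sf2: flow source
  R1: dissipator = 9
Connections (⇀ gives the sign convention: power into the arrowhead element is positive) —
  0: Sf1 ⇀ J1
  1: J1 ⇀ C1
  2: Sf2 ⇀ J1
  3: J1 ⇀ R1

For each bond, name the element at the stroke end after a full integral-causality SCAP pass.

β0 →Sf1
β1 →J1
β2 →Sf2
β3 →R1

b0 |Sf1  (Sf1 fixes flow; stroke at Sf1)
b2 |Sf2  (Sf2 (Sf) sets flow on bond)
b1 |J1  (C1 outputs effort q/C1)
b3 |R1  (J1 effort already set via bond 1)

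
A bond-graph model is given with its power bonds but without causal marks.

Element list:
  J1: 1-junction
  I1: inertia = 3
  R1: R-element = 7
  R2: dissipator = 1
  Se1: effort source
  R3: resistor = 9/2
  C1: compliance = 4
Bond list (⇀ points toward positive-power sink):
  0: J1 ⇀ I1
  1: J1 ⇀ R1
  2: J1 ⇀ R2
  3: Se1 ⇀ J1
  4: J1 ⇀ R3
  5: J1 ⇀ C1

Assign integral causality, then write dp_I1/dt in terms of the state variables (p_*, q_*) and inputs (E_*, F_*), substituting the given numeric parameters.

bond 3 stroke at J1  (source Se1 imposes e)
bond 0 stroke at I1  (prefer integral on I1)
bond 1 stroke at J1  (J1 flow already set via bond 0)
bond 2 stroke at J1  (1-jn J1 has f-setter on 0)
bond 4 stroke at J1  (1-jn J1 has f-setter on 0)
bond 5 stroke at J1  (common-f at J1 fixed by 0)

dp_I1/dt = E_Se1 - 25*p_I1/6 - q_C1/4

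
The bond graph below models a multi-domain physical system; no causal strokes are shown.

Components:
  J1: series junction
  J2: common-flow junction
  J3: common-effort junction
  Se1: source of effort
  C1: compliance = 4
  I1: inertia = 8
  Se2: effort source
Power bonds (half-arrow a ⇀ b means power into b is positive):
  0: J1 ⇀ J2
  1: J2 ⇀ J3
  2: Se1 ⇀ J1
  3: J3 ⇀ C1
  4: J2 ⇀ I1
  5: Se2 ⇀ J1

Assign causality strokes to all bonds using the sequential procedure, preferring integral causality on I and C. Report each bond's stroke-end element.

β0 →J2
β1 →J2
β2 →J1
β3 →J3
β4 →I1
β5 →J1

β2 |J1  (source Se1 imposes e)
β5 |J1  (Se2 fixes effort; stroke away)
β0 |J2  (only one flow-in slot at J1)
β3 |J3  (C1: C, integral causality)
β1 |J2  (J3: bond 3 brought effort, rest push out)
β4 |I1  (J2: last free bond brings flow in)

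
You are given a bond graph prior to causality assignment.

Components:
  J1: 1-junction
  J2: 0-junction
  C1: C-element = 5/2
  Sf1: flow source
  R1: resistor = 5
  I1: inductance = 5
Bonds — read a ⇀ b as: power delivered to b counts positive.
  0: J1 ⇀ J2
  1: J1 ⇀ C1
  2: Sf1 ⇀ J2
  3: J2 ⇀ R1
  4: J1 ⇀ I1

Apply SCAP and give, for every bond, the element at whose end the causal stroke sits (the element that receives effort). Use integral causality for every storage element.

β0 |J1
β1 |J1
β2 |Sf1
β3 |J2
β4 |I1

bond 2 |Sf1  (source Sf1 imposes f)
bond 1 |J1  (C1: C, integral causality)
bond 4 |I1  (prefer integral on I1)
bond 0 |J1  (J1 flow already set via bond 4)
bond 3 |J2  (J2 needs exactly one e-in)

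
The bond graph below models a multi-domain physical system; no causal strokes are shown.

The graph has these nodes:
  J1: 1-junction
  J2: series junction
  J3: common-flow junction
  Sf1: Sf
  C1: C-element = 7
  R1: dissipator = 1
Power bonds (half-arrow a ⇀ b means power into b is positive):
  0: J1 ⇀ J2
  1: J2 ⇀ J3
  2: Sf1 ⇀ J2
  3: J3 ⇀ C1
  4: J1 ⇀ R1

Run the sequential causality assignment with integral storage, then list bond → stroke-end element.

b0 stroke at J2
b1 stroke at J2
b2 stroke at Sf1
b3 stroke at J3
b4 stroke at J1

b2 →Sf1  (Sf1: flow source, stroke at near end)
b0 →J2  (J2 flow already set via bond 2)
b1 →J2  (common-f at J2 fixed by 2)
b3 →J3  (1-jn J3 has f-setter on 1)
b4 →J1  (J1: bond 0 brought flow, rest push out)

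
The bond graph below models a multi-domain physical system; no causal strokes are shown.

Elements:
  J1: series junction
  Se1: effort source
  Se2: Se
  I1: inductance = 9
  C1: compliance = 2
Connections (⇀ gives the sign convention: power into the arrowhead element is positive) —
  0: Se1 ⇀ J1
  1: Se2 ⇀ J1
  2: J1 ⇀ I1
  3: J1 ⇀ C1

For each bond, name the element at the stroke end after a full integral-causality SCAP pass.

β0 |J1  (Se1 fixes effort; stroke away)
β1 |J1  (source Se2 imposes e)
β2 |I1  (I1 integral (f out))
β3 |J1  (1-jn J1 has f-setter on 2)

b0 →J1
b1 →J1
b2 →I1
b3 →J1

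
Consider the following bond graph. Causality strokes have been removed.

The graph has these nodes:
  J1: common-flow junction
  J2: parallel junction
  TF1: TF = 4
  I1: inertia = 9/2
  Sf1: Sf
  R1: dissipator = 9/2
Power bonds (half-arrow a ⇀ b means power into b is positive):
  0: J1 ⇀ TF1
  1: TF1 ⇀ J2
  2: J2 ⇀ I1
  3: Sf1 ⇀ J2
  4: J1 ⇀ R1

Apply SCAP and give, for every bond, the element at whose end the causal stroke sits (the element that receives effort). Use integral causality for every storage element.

b3 →Sf1  (Sf1 fixes flow; stroke at Sf1)
b2 →I1  (I1 integral (f out))
b1 →J2  (closing 0-jn rule on J2)
b0 →TF1  (TF TF1: opposite of bond 1)
b4 →J1  (J1: bond 0 brought flow, rest push out)

#0 →TF1
#1 →J2
#2 →I1
#3 →Sf1
#4 →J1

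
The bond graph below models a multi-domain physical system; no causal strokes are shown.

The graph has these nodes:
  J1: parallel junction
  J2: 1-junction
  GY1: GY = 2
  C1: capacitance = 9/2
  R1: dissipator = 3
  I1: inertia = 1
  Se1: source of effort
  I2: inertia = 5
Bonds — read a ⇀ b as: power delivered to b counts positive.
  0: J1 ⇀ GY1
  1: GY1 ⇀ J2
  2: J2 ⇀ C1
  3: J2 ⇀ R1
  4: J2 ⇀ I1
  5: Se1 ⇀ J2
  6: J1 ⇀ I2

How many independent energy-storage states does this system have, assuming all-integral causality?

#5 →J2  (Se1 (Se) sets effort on bond)
#2 →J2  (C1: C, integral causality)
#4 →I1  (I1: I, integral causality)
#1 →J2  (J2 flow already set via bond 4)
#3 →J2  (common-f at J2 fixed by 4)
#0 →J1  (through GY1, causality inverts; strokes same side of GY1)
#6 →I2  (J1: bond 0 brought effort, rest push out)

3  (C1, I1, I2 all integral)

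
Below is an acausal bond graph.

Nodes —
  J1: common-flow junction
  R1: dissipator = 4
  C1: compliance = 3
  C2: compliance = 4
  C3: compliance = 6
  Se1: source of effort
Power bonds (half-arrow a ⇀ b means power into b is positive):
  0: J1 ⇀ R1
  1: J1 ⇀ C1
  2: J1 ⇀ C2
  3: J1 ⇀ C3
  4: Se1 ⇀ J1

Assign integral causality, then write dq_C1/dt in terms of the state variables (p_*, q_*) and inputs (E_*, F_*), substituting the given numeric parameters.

bond 4 stroke at J1  (Se1: effort source, stroke at far end)
bond 1 stroke at J1  (C1 outputs effort q/C1)
bond 2 stroke at J1  (C2 integral (e out))
bond 3 stroke at J1  (C3 outputs effort q/C3)
bond 0 stroke at R1  (closing 1-jn rule on J1)

dq_C1/dt = E_Se1/4 - q_C1/12 - q_C2/16 - q_C3/24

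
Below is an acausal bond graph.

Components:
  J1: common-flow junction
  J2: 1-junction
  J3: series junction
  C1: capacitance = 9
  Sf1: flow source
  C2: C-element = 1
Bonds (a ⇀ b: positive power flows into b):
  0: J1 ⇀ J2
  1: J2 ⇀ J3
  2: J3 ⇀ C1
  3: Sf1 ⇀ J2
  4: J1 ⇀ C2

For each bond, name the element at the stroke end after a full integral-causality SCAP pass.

β0 →J2
β1 →J2
β2 →J3
β3 →Sf1
β4 →J1

bond 3 →Sf1  (Sf1 (Sf) sets flow on bond)
bond 0 →J2  (J2: bond 3 brought flow, rest push out)
bond 1 →J2  (1-jn J2 has f-setter on 3)
bond 2 →J3  (common-f at J3 fixed by 1)
bond 4 →J1  (1-jn J1 has f-setter on 0)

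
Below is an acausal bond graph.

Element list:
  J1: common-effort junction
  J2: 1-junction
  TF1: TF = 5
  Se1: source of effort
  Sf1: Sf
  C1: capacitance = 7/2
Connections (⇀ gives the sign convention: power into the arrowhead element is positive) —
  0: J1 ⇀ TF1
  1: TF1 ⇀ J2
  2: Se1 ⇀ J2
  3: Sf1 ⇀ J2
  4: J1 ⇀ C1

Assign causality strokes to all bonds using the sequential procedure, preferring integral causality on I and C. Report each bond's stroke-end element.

bond 2 →J2  (Se1: effort source, stroke at far end)
bond 3 →Sf1  (Sf1 fixes flow; stroke at Sf1)
bond 1 →J2  (J2 flow already set via bond 3)
bond 0 →TF1  (TF1 one-in-one-out from 1)
bond 4 →J1  (closing 0-jn rule on J1)

β0 stroke at TF1
β1 stroke at J2
β2 stroke at J2
β3 stroke at Sf1
β4 stroke at J1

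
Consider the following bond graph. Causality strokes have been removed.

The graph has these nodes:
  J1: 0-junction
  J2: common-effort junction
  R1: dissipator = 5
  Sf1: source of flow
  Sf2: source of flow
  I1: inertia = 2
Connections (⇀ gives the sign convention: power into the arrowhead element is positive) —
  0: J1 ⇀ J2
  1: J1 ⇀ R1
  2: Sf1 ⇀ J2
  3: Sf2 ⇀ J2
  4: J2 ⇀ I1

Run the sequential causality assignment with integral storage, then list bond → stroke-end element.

#2 |Sf1  (Sf1: flow source, stroke at near end)
#3 |Sf2  (source Sf2 imposes f)
#4 |I1  (I1: I, integral causality)
#0 |J2  (J2: last free bond brings effort in)
#1 |J1  (J1 needs exactly one e-in)

bond 0 →J2
bond 1 →J1
bond 2 →Sf1
bond 3 →Sf2
bond 4 →I1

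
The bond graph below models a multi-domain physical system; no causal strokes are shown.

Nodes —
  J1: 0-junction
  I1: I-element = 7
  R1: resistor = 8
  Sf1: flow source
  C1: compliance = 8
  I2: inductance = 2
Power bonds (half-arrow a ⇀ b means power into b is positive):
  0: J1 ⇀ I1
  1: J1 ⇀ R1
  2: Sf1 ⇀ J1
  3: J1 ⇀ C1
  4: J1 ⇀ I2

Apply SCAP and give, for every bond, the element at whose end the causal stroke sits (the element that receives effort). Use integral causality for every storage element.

bond 2 →Sf1  (Sf1 (Sf) sets flow on bond)
bond 0 →I1  (I1 integral (f out))
bond 3 →J1  (C1 outputs effort q/C1)
bond 1 →R1  (J1 effort already set via bond 3)
bond 4 →I2  (J1 effort already set via bond 3)

#0 stroke at I1
#1 stroke at R1
#2 stroke at Sf1
#3 stroke at J1
#4 stroke at I2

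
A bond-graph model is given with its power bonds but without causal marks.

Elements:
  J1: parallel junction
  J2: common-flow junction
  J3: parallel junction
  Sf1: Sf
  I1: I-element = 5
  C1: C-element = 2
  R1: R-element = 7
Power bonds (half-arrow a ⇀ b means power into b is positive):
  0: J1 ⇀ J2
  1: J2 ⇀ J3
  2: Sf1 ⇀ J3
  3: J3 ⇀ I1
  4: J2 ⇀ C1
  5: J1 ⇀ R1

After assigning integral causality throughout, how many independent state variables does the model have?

2  (C1, I1 all integral)

β2 →Sf1  (source Sf1 imposes f)
β3 →I1  (I1 outputs flow p/I1)
β1 →J3  (J3: last free bond brings effort in)
β0 →J2  (J2: bond 1 brought flow, rest push out)
β4 →J2  (1-jn J2 has f-setter on 1)
β5 →J1  (J1 needs exactly one e-in)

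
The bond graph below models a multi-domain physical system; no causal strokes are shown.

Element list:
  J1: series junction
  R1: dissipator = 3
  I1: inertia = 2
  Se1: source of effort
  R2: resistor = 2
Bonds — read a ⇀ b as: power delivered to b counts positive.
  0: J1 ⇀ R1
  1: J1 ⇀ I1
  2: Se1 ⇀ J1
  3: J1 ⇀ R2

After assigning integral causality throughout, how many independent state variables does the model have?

#2 |J1  (source Se1 imposes e)
#1 |I1  (I1 outputs flow p/I1)
#0 |J1  (J1: bond 1 brought flow, rest push out)
#3 |J1  (J1: bond 1 brought flow, rest push out)

1  (I1 all integral)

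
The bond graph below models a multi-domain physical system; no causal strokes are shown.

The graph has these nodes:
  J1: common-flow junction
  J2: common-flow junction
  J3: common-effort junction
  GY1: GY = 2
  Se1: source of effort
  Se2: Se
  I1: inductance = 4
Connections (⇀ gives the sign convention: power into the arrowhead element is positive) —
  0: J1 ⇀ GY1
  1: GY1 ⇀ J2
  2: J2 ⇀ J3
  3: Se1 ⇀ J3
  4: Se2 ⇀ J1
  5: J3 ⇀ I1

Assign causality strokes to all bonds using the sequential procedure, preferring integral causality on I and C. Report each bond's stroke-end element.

b3 stroke at J3  (Se1 fixes effort; stroke away)
b4 stroke at J1  (Se2: effort source, stroke at far end)
b0 stroke at GY1  (J1: last free bond brings flow in)
b2 stroke at J2  (0-jn J3 has e-setter on 3)
b5 stroke at I1  (0-jn J3 has e-setter on 3)
b1 stroke at GY1  (GY GY1: same side as bond 0)

#0 |GY1
#1 |GY1
#2 |J2
#3 |J3
#4 |J1
#5 |I1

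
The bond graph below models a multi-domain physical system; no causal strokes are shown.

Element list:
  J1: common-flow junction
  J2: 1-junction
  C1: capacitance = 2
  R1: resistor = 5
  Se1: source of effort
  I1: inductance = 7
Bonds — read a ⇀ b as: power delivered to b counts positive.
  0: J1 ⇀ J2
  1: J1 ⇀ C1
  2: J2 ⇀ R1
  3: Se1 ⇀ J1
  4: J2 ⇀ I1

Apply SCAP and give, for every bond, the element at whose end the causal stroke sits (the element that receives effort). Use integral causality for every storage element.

β3 |J1  (source Se1 imposes e)
β1 |J1  (prefer integral on C1)
β0 |J2  (only one flow-in slot at J1)
β4 |I1  (I1 integral (f out))
β2 |J2  (J2: bond 4 brought flow, rest push out)

bond 0 |J2
bond 1 |J1
bond 2 |J2
bond 3 |J1
bond 4 |I1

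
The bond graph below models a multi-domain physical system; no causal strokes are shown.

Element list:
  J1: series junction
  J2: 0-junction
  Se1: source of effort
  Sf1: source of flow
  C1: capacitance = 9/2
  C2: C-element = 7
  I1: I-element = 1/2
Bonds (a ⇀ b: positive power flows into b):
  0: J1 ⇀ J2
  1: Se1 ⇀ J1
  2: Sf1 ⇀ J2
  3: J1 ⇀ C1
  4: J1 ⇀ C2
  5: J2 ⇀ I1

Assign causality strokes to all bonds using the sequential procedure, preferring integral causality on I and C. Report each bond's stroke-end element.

b0 →J2
b1 →J1
b2 →Sf1
b3 →J1
b4 →J1
b5 →I1

b1 stroke→J1  (source Se1 imposes e)
b2 stroke→Sf1  (Sf1 (Sf) sets flow on bond)
b3 stroke→J1  (C1 outputs effort q/C1)
b4 stroke→J1  (C2: C, integral causality)
b0 stroke→J2  (only one flow-in slot at J1)
b5 stroke→I1  (J2 effort already set via bond 0)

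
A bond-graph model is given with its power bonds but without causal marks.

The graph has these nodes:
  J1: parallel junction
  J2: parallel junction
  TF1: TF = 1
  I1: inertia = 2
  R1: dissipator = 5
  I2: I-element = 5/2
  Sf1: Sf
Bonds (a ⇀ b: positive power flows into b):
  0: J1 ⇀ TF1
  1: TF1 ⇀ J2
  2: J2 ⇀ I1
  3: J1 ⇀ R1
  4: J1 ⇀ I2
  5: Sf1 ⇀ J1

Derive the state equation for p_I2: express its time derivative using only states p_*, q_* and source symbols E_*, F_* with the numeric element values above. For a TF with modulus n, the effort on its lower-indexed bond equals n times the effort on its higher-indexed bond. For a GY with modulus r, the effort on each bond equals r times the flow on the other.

dp_I2/dt = 5*F_Sf1 - 5*p_I1/2 - 2*p_I2

b5 →Sf1  (source Sf1 imposes f)
b2 →I1  (I1 integral (f out))
b1 →J2  (closing 0-jn rule on J2)
b0 →TF1  (through TF1, causality passes straight; one stroke at TF1)
b4 →I2  (I2: I, integral causality)
b3 →J1  (J1: last free bond brings effort in)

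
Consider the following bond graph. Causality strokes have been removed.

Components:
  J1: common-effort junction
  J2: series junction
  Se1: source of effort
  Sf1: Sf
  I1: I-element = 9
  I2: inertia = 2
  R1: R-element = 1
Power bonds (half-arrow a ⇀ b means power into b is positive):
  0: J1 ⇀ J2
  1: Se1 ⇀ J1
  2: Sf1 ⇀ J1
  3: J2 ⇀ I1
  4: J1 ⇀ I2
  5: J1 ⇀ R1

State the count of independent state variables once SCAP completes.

bond 1 stroke at J1  (Se1 (Se) sets effort on bond)
bond 2 stroke at Sf1  (Sf1 (Sf) sets flow on bond)
bond 0 stroke at J2  (common-e at J1 fixed by 1)
bond 4 stroke at I2  (J1 effort already set via bond 1)
bond 5 stroke at R1  (common-e at J1 fixed by 1)
bond 3 stroke at I1  (closing 1-jn rule on J2)

2  (I1, I2 all integral)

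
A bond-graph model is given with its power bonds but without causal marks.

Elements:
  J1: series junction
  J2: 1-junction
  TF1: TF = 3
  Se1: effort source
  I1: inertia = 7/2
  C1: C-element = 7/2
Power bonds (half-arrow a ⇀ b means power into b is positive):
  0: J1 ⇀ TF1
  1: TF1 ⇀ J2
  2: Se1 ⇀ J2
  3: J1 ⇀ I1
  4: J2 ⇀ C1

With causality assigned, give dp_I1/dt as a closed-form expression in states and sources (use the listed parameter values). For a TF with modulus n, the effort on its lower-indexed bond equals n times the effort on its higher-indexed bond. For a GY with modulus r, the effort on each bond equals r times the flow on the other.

dp_I1/dt = 3*E_Se1 - 6*q_C1/7

b2 →J2  (Se1 (Se) sets effort on bond)
b3 →I1  (prefer integral on I1)
b0 →J1  (J1: bond 3 brought flow, rest push out)
b1 →TF1  (TF TF1: opposite of bond 0)
b4 →J2  (J2 flow already set via bond 1)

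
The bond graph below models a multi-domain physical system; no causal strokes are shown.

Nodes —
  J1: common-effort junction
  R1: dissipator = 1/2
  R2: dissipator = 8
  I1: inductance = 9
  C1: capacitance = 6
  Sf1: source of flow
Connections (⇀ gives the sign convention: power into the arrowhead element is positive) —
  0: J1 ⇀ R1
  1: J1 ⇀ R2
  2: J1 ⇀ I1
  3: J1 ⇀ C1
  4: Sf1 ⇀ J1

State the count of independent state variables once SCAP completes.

2  (C1, I1 all integral)

#4 →Sf1  (Sf1 (Sf) sets flow on bond)
#2 →I1  (I1: I, integral causality)
#3 →J1  (prefer integral on C1)
#0 →R1  (J1: bond 3 brought effort, rest push out)
#1 →R2  (0-jn J1 has e-setter on 3)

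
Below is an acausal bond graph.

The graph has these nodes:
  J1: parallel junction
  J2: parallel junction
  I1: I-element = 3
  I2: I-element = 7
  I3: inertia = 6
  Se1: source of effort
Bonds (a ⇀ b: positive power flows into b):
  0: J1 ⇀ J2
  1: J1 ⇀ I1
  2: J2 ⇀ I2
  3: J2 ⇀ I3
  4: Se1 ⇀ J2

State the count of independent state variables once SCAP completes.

3  (I1, I2, I3 all integral)

bond 4 |J2  (Se1 (Se) sets effort on bond)
bond 0 |J1  (0-jn J2 has e-setter on 4)
bond 2 |I2  (common-e at J2 fixed by 4)
bond 3 |I3  (0-jn J2 has e-setter on 4)
bond 1 |I1  (common-e at J1 fixed by 0)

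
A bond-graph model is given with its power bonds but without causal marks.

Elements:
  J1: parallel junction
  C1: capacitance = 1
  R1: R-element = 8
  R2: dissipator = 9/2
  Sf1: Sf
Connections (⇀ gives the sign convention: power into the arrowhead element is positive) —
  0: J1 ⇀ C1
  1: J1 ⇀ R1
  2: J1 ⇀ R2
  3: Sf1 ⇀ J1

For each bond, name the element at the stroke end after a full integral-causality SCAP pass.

bond 3 |Sf1  (source Sf1 imposes f)
bond 0 |J1  (C1: C, integral causality)
bond 1 |R1  (J1: bond 0 brought effort, rest push out)
bond 2 |R2  (J1: bond 0 brought effort, rest push out)

b0 stroke→J1
b1 stroke→R1
b2 stroke→R2
b3 stroke→Sf1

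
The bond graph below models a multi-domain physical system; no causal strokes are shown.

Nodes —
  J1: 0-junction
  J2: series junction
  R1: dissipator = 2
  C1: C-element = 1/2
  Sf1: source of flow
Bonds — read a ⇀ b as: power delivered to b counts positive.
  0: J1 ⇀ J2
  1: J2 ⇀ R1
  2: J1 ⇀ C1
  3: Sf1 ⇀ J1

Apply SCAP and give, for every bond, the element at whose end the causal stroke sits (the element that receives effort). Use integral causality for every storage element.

#0 →J2
#1 →R1
#2 →J1
#3 →Sf1

β3 →Sf1  (Sf1 fixes flow; stroke at Sf1)
β2 →J1  (C1 integral (e out))
β0 →J2  (0-jn J1 has e-setter on 2)
β1 →R1  (J2 needs exactly one f-in)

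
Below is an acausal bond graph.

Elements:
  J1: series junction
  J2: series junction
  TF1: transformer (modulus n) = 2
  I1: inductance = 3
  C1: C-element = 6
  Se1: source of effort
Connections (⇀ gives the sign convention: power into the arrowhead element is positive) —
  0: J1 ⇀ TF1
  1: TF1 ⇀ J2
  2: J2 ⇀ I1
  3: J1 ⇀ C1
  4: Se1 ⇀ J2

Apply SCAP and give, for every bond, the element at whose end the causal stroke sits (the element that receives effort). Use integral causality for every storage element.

b0 stroke→TF1
b1 stroke→J2
b2 stroke→I1
b3 stroke→J1
b4 stroke→J2

bond 4 →J2  (source Se1 imposes e)
bond 2 →I1  (prefer integral on I1)
bond 1 →J2  (J2: bond 2 brought flow, rest push out)
bond 0 →TF1  (TF1: transformer flips bond 1)
bond 3 →J1  (1-jn J1 has f-setter on 0)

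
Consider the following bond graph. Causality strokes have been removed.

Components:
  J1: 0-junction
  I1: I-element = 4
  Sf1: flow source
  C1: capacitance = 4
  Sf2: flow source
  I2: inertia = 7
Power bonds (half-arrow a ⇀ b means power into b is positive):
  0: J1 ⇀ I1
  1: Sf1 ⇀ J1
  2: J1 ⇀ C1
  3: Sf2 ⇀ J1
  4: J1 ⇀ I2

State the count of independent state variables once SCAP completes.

3  (C1, I1, I2 all integral)

#1 |Sf1  (Sf1: flow source, stroke at near end)
#3 |Sf2  (Sf2 (Sf) sets flow on bond)
#0 |I1  (I1 outputs flow p/I1)
#2 |J1  (C1 outputs effort q/C1)
#4 |I2  (common-e at J1 fixed by 2)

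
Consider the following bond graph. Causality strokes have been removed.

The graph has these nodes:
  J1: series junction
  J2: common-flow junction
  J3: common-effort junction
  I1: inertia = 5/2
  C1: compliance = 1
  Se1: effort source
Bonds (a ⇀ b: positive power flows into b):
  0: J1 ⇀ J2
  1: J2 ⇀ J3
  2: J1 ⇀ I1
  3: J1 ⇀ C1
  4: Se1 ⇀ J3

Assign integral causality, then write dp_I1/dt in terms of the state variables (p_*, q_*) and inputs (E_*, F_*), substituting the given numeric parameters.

dp_I1/dt = -E_Se1 - q_C1

bond 4 →J3  (Se1 fixes effort; stroke away)
bond 1 →J2  (J3: bond 4 brought effort, rest push out)
bond 0 →J1  (J2: last free bond brings flow in)
bond 2 →I1  (I1 outputs flow p/I1)
bond 3 →J1  (common-f at J1 fixed by 2)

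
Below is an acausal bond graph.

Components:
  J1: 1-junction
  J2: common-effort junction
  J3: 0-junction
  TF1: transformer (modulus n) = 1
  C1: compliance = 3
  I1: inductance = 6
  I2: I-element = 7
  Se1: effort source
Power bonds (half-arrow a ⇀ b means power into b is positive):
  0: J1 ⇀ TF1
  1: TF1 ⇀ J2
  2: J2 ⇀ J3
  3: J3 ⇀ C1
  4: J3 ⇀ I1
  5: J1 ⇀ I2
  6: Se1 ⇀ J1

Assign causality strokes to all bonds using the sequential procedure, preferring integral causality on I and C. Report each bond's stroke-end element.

b6 →J1  (Se1: effort source, stroke at far end)
b3 →J3  (C1: C, integral causality)
b2 →J2  (common-e at J3 fixed by 3)
b4 →I1  (J3: bond 3 brought effort, rest push out)
b1 →TF1  (0-jn J2 has e-setter on 2)
b0 →J1  (TF TF1: opposite of bond 1)
b5 →I2  (J1: last free bond brings flow in)

β0 stroke at J1
β1 stroke at TF1
β2 stroke at J2
β3 stroke at J3
β4 stroke at I1
β5 stroke at I2
β6 stroke at J1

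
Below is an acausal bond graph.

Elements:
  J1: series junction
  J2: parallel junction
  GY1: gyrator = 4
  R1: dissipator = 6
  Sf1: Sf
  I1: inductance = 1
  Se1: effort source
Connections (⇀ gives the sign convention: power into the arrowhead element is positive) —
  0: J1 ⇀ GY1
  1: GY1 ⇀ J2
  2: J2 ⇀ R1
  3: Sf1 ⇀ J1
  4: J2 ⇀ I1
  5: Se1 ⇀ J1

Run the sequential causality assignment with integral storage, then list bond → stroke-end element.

β3 stroke→Sf1  (Sf1 fixes flow; stroke at Sf1)
β5 stroke→J1  (Se1: effort source, stroke at far end)
β0 stroke→J1  (J1 flow already set via bond 3)
β1 stroke→J2  (GY1 both-in/both-out from 0)
β2 stroke→R1  (0-jn J2 has e-setter on 1)
β4 stroke→I1  (0-jn J2 has e-setter on 1)

β0 stroke→J1
β1 stroke→J2
β2 stroke→R1
β3 stroke→Sf1
β4 stroke→I1
β5 stroke→J1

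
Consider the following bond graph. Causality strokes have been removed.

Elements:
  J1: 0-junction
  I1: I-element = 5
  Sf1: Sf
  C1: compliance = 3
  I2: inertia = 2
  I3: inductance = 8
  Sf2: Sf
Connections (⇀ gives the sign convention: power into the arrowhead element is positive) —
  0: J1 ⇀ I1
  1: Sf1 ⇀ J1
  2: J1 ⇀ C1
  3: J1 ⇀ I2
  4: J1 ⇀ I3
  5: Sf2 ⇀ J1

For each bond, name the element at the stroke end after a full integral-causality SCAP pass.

b1 stroke at Sf1  (Sf1: flow source, stroke at near end)
b5 stroke at Sf2  (Sf2 (Sf) sets flow on bond)
b0 stroke at I1  (prefer integral on I1)
b2 stroke at J1  (prefer integral on C1)
b3 stroke at I2  (J1: bond 2 brought effort, rest push out)
b4 stroke at I3  (common-e at J1 fixed by 2)

bond 0 →I1
bond 1 →Sf1
bond 2 →J1
bond 3 →I2
bond 4 →I3
bond 5 →Sf2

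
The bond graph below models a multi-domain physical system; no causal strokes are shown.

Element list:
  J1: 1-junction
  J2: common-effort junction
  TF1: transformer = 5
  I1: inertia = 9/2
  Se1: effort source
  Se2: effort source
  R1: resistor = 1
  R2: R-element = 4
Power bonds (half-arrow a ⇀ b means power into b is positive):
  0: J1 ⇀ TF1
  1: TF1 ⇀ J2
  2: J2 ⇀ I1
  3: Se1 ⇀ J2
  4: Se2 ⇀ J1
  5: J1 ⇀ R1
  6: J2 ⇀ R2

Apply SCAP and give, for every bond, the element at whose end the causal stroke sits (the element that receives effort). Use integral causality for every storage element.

bond 0 |J1
bond 1 |TF1
bond 2 |I1
bond 3 |J2
bond 4 |J1
bond 5 |R1
bond 6 |R2

#3 stroke→J2  (Se1: effort source, stroke at far end)
#4 stroke→J1  (source Se2 imposes e)
#1 stroke→TF1  (0-jn J2 has e-setter on 3)
#2 stroke→I1  (J2: bond 3 brought effort, rest push out)
#6 stroke→R2  (J2: bond 3 brought effort, rest push out)
#0 stroke→J1  (through TF1, causality passes straight; one stroke at TF1)
#5 stroke→R1  (closing 1-jn rule on J1)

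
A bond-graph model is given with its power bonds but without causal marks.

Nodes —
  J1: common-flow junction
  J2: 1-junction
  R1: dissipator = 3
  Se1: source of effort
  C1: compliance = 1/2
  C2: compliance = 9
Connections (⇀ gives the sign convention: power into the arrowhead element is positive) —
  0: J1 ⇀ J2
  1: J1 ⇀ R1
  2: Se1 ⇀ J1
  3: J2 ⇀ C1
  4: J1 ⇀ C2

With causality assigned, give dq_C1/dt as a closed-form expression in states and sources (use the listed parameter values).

bond 2 stroke→J1  (source Se1 imposes e)
bond 3 stroke→J2  (C1: C, integral causality)
bond 0 stroke→J1  (J2: last free bond brings flow in)
bond 4 stroke→J1  (prefer integral on C2)
bond 1 stroke→R1  (J1: last free bond brings flow in)

dq_C1/dt = E_Se1/3 - 2*q_C1/3 - q_C2/27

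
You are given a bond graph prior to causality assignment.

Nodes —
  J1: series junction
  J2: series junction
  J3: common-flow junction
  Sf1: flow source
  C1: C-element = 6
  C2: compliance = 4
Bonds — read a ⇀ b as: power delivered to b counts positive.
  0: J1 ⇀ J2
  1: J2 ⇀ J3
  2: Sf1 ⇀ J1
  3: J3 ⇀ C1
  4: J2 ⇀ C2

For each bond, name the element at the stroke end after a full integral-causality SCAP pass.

b0 →J1
b1 →J2
b2 →Sf1
b3 →J3
b4 →J2

bond 2 |Sf1  (Sf1: flow source, stroke at near end)
bond 0 |J1  (J1: bond 2 brought flow, rest push out)
bond 1 |J2  (common-f at J2 fixed by 0)
bond 4 |J2  (J2 flow already set via bond 0)
bond 3 |J3  (1-jn J3 has f-setter on 1)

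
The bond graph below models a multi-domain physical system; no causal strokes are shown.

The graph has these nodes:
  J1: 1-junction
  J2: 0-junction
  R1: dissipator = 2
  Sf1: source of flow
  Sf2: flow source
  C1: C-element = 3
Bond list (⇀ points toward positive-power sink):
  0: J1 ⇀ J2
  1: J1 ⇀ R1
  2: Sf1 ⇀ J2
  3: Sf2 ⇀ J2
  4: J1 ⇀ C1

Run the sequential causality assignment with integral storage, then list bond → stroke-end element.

#2 |Sf1  (Sf1 fixes flow; stroke at Sf1)
#3 |Sf2  (Sf2 fixes flow; stroke at Sf2)
#0 |J2  (J2: last free bond brings effort in)
#1 |J1  (common-f at J1 fixed by 0)
#4 |J1  (common-f at J1 fixed by 0)

β0 stroke at J2
β1 stroke at J1
β2 stroke at Sf1
β3 stroke at Sf2
β4 stroke at J1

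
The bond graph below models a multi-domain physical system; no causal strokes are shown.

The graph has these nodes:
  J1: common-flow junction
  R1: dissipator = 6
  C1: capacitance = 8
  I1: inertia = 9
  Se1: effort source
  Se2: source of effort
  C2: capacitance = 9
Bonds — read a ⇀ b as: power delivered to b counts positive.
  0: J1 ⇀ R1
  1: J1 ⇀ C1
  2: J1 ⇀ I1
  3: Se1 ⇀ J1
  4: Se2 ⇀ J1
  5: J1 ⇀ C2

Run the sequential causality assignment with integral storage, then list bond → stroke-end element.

β0 stroke at J1
β1 stroke at J1
β2 stroke at I1
β3 stroke at J1
β4 stroke at J1
β5 stroke at J1

b3 stroke→J1  (Se1 fixes effort; stroke away)
b4 stroke→J1  (Se2 fixes effort; stroke away)
b1 stroke→J1  (C1: C, integral causality)
b2 stroke→I1  (I1 integral (f out))
b0 stroke→J1  (common-f at J1 fixed by 2)
b5 stroke→J1  (J1: bond 2 brought flow, rest push out)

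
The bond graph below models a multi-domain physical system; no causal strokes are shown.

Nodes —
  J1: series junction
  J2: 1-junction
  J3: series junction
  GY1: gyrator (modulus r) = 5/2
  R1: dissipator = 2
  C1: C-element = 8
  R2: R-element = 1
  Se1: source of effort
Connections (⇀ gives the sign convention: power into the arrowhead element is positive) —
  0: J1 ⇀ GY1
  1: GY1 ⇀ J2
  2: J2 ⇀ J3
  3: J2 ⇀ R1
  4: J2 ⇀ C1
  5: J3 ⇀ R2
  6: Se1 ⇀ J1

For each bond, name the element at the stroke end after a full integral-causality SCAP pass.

b6 |J1  (source Se1 imposes e)
b0 |GY1  (J1 needs exactly one f-in)
b1 |GY1  (GY1: gyrator matches bond 0)
b2 |J2  (J2 flow already set via bond 1)
b3 |J2  (J2: bond 1 brought flow, rest push out)
b4 |J2  (1-jn J2 has f-setter on 1)
b5 |J3  (common-f at J3 fixed by 2)

b0 |GY1
b1 |GY1
b2 |J2
b3 |J2
b4 |J2
b5 |J3
b6 |J1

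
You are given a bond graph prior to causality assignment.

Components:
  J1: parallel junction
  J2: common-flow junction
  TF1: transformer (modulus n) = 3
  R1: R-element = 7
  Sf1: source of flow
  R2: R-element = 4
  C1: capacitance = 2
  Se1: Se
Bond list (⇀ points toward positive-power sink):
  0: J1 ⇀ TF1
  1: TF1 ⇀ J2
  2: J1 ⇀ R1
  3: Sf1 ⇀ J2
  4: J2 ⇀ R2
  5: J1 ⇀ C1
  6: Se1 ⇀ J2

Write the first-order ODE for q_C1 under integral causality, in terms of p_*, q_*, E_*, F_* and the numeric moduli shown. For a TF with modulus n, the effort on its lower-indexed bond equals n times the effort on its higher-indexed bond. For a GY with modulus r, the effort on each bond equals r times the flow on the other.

bond 3 |Sf1  (Sf1: flow source, stroke at near end)
bond 6 |J2  (source Se1 imposes e)
bond 1 |J2  (J2 flow already set via bond 3)
bond 4 |J2  (common-f at J2 fixed by 3)
bond 0 |TF1  (TF1: transformer flips bond 1)
bond 5 |J1  (prefer integral on C1)
bond 2 |R1  (J1 effort already set via bond 5)

dq_C1/dt = -F_Sf1/3 - q_C1/14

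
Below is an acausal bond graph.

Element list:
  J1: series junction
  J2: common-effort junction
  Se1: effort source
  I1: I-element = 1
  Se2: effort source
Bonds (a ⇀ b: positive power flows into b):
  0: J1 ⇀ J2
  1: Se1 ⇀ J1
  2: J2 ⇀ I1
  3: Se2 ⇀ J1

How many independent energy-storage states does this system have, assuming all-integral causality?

1  (I1 all integral)

β1 stroke at J1  (Se1 fixes effort; stroke away)
β3 stroke at J1  (Se2: effort source, stroke at far end)
β0 stroke at J2  (J1: last free bond brings flow in)
β2 stroke at I1  (J2 effort already set via bond 0)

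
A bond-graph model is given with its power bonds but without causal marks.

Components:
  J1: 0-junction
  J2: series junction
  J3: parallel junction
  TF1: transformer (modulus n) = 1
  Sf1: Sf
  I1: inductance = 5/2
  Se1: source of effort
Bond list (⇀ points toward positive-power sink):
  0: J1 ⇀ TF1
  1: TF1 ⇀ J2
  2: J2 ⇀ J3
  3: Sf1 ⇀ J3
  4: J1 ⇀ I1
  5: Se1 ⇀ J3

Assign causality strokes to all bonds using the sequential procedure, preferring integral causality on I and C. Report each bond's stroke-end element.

b3 →Sf1  (Sf1 fixes flow; stroke at Sf1)
b5 →J3  (Se1 fixes effort; stroke away)
b2 →J2  (0-jn J3 has e-setter on 5)
b1 →TF1  (closing 1-jn rule on J2)
b0 →J1  (TF TF1: opposite of bond 1)
b4 →I1  (0-jn J1 has e-setter on 0)

b0 stroke→J1
b1 stroke→TF1
b2 stroke→J2
b3 stroke→Sf1
b4 stroke→I1
b5 stroke→J3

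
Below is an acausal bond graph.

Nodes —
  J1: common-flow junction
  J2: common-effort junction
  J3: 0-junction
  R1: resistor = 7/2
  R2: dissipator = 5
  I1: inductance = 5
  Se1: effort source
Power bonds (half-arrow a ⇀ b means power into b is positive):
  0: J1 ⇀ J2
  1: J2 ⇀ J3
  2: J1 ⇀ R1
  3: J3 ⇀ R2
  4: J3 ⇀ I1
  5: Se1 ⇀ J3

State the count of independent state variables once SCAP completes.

#5 stroke at J3  (source Se1 imposes e)
#1 stroke at J2  (J3: bond 5 brought effort, rest push out)
#3 stroke at R2  (J3 effort already set via bond 5)
#4 stroke at I1  (0-jn J3 has e-setter on 5)
#0 stroke at J1  (0-jn J2 has e-setter on 1)
#2 stroke at R1  (closing 1-jn rule on J1)

1  (I1 all integral)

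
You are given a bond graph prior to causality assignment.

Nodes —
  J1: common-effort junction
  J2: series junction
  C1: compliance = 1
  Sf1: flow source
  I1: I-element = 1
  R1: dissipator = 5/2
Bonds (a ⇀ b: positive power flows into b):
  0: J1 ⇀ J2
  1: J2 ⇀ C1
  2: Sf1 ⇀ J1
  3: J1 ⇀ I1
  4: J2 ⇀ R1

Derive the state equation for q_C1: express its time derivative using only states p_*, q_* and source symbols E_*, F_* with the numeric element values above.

dq_C1/dt = F_Sf1 - p_I1

bond 2 |Sf1  (Sf1: flow source, stroke at near end)
bond 1 |J2  (C1 outputs effort q/C1)
bond 3 |I1  (prefer integral on I1)
bond 0 |J1  (J1 needs exactly one e-in)
bond 4 |J2  (common-f at J2 fixed by 0)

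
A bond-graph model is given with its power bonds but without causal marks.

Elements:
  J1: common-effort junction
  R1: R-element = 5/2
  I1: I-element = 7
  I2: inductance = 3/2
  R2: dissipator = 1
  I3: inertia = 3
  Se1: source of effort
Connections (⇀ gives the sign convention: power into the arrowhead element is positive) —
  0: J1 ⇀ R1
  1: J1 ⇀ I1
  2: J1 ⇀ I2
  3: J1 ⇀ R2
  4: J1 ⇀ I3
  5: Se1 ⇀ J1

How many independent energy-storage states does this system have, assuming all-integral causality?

3  (I1, I2, I3 all integral)

#5 |J1  (Se1 fixes effort; stroke away)
#0 |R1  (J1: bond 5 brought effort, rest push out)
#1 |I1  (common-e at J1 fixed by 5)
#2 |I2  (J1: bond 5 brought effort, rest push out)
#3 |R2  (J1: bond 5 brought effort, rest push out)
#4 |I3  (J1 effort already set via bond 5)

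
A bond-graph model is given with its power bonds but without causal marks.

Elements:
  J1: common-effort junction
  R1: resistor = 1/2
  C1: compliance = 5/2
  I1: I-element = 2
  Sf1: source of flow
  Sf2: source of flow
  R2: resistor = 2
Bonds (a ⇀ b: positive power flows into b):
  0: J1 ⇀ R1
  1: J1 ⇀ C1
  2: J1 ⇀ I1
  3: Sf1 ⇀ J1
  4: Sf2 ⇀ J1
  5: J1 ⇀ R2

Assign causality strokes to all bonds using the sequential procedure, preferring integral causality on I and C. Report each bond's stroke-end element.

bond 3 |Sf1  (Sf1 fixes flow; stroke at Sf1)
bond 4 |Sf2  (Sf2: flow source, stroke at near end)
bond 1 |J1  (C1 integral (e out))
bond 0 |R1  (J1: bond 1 brought effort, rest push out)
bond 2 |I1  (J1 effort already set via bond 1)
bond 5 |R2  (common-e at J1 fixed by 1)

b0 |R1
b1 |J1
b2 |I1
b3 |Sf1
b4 |Sf2
b5 |R2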